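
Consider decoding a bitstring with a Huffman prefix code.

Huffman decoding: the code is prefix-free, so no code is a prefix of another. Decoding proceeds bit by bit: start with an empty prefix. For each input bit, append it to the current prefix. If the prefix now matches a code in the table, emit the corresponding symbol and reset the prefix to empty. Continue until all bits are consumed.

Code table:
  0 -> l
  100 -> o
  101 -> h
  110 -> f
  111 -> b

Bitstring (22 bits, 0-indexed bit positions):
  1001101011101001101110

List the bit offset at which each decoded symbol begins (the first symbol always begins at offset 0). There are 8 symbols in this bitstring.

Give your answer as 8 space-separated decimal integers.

Bit 0: prefix='1' (no match yet)
Bit 1: prefix='10' (no match yet)
Bit 2: prefix='100' -> emit 'o', reset
Bit 3: prefix='1' (no match yet)
Bit 4: prefix='11' (no match yet)
Bit 5: prefix='110' -> emit 'f', reset
Bit 6: prefix='1' (no match yet)
Bit 7: prefix='10' (no match yet)
Bit 8: prefix='101' -> emit 'h', reset
Bit 9: prefix='1' (no match yet)
Bit 10: prefix='11' (no match yet)
Bit 11: prefix='110' -> emit 'f', reset
Bit 12: prefix='1' (no match yet)
Bit 13: prefix='10' (no match yet)
Bit 14: prefix='100' -> emit 'o', reset
Bit 15: prefix='1' (no match yet)
Bit 16: prefix='11' (no match yet)
Bit 17: prefix='110' -> emit 'f', reset
Bit 18: prefix='1' (no match yet)
Bit 19: prefix='11' (no match yet)
Bit 20: prefix='111' -> emit 'b', reset
Bit 21: prefix='0' -> emit 'l', reset

Answer: 0 3 6 9 12 15 18 21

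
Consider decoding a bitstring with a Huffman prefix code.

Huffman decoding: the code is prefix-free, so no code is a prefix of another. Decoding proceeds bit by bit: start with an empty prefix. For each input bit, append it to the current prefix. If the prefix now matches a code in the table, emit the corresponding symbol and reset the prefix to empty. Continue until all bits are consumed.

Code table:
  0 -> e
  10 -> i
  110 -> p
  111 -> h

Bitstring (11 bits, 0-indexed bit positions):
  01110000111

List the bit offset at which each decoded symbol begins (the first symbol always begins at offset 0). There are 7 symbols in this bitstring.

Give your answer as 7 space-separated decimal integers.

Bit 0: prefix='0' -> emit 'e', reset
Bit 1: prefix='1' (no match yet)
Bit 2: prefix='11' (no match yet)
Bit 3: prefix='111' -> emit 'h', reset
Bit 4: prefix='0' -> emit 'e', reset
Bit 5: prefix='0' -> emit 'e', reset
Bit 6: prefix='0' -> emit 'e', reset
Bit 7: prefix='0' -> emit 'e', reset
Bit 8: prefix='1' (no match yet)
Bit 9: prefix='11' (no match yet)
Bit 10: prefix='111' -> emit 'h', reset

Answer: 0 1 4 5 6 7 8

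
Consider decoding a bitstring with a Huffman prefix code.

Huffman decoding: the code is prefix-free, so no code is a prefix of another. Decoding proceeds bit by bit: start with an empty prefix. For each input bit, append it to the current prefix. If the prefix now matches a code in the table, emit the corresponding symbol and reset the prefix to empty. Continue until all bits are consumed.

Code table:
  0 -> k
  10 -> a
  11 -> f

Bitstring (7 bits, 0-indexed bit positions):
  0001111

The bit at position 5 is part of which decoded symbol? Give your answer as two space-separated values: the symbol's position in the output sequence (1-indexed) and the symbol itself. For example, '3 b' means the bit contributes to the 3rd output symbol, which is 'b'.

Answer: 5 f

Derivation:
Bit 0: prefix='0' -> emit 'k', reset
Bit 1: prefix='0' -> emit 'k', reset
Bit 2: prefix='0' -> emit 'k', reset
Bit 3: prefix='1' (no match yet)
Bit 4: prefix='11' -> emit 'f', reset
Bit 5: prefix='1' (no match yet)
Bit 6: prefix='11' -> emit 'f', reset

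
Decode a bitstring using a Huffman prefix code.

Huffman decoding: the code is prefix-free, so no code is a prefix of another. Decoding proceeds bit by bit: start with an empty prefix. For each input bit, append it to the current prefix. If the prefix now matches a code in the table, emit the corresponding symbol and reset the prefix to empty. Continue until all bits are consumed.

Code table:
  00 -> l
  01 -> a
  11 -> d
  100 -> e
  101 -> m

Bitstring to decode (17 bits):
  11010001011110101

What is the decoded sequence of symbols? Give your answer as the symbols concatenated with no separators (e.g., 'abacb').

Answer: dalaadma

Derivation:
Bit 0: prefix='1' (no match yet)
Bit 1: prefix='11' -> emit 'd', reset
Bit 2: prefix='0' (no match yet)
Bit 3: prefix='01' -> emit 'a', reset
Bit 4: prefix='0' (no match yet)
Bit 5: prefix='00' -> emit 'l', reset
Bit 6: prefix='0' (no match yet)
Bit 7: prefix='01' -> emit 'a', reset
Bit 8: prefix='0' (no match yet)
Bit 9: prefix='01' -> emit 'a', reset
Bit 10: prefix='1' (no match yet)
Bit 11: prefix='11' -> emit 'd', reset
Bit 12: prefix='1' (no match yet)
Bit 13: prefix='10' (no match yet)
Bit 14: prefix='101' -> emit 'm', reset
Bit 15: prefix='0' (no match yet)
Bit 16: prefix='01' -> emit 'a', reset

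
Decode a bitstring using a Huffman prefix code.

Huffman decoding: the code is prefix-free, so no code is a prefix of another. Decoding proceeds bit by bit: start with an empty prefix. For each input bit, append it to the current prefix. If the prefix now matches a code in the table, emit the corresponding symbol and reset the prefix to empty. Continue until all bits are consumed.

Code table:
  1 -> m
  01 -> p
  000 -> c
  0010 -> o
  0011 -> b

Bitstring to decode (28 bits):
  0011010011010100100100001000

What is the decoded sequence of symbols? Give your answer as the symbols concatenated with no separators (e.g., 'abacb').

Answer: bpbppopcpc

Derivation:
Bit 0: prefix='0' (no match yet)
Bit 1: prefix='00' (no match yet)
Bit 2: prefix='001' (no match yet)
Bit 3: prefix='0011' -> emit 'b', reset
Bit 4: prefix='0' (no match yet)
Bit 5: prefix='01' -> emit 'p', reset
Bit 6: prefix='0' (no match yet)
Bit 7: prefix='00' (no match yet)
Bit 8: prefix='001' (no match yet)
Bit 9: prefix='0011' -> emit 'b', reset
Bit 10: prefix='0' (no match yet)
Bit 11: prefix='01' -> emit 'p', reset
Bit 12: prefix='0' (no match yet)
Bit 13: prefix='01' -> emit 'p', reset
Bit 14: prefix='0' (no match yet)
Bit 15: prefix='00' (no match yet)
Bit 16: prefix='001' (no match yet)
Bit 17: prefix='0010' -> emit 'o', reset
Bit 18: prefix='0' (no match yet)
Bit 19: prefix='01' -> emit 'p', reset
Bit 20: prefix='0' (no match yet)
Bit 21: prefix='00' (no match yet)
Bit 22: prefix='000' -> emit 'c', reset
Bit 23: prefix='0' (no match yet)
Bit 24: prefix='01' -> emit 'p', reset
Bit 25: prefix='0' (no match yet)
Bit 26: prefix='00' (no match yet)
Bit 27: prefix='000' -> emit 'c', reset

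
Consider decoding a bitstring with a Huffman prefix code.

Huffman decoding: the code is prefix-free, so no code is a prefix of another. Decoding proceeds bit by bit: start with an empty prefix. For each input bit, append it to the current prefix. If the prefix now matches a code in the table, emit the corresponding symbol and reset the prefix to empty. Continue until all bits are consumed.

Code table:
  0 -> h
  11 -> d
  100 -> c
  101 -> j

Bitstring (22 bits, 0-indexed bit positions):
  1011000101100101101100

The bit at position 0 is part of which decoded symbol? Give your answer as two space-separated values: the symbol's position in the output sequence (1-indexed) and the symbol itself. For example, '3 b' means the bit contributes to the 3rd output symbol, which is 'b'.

Bit 0: prefix='1' (no match yet)
Bit 1: prefix='10' (no match yet)
Bit 2: prefix='101' -> emit 'j', reset
Bit 3: prefix='1' (no match yet)
Bit 4: prefix='10' (no match yet)

Answer: 1 j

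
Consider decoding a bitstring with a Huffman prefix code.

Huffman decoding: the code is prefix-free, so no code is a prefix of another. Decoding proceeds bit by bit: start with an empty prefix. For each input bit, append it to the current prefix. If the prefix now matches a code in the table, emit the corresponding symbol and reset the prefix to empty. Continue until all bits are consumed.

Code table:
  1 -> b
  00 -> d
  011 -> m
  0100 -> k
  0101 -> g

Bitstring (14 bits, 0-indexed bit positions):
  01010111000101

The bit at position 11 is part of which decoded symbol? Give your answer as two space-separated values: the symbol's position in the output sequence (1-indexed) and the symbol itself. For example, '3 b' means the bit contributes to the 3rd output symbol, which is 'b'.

Answer: 5 g

Derivation:
Bit 0: prefix='0' (no match yet)
Bit 1: prefix='01' (no match yet)
Bit 2: prefix='010' (no match yet)
Bit 3: prefix='0101' -> emit 'g', reset
Bit 4: prefix='0' (no match yet)
Bit 5: prefix='01' (no match yet)
Bit 6: prefix='011' -> emit 'm', reset
Bit 7: prefix='1' -> emit 'b', reset
Bit 8: prefix='0' (no match yet)
Bit 9: prefix='00' -> emit 'd', reset
Bit 10: prefix='0' (no match yet)
Bit 11: prefix='01' (no match yet)
Bit 12: prefix='010' (no match yet)
Bit 13: prefix='0101' -> emit 'g', reset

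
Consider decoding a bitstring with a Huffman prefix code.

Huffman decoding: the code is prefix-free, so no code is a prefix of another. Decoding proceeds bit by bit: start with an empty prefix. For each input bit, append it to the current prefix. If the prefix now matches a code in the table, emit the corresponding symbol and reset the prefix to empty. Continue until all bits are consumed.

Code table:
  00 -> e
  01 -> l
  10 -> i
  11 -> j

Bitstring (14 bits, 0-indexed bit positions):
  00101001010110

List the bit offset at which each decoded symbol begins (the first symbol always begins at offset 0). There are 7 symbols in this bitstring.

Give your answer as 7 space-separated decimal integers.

Answer: 0 2 4 6 8 10 12

Derivation:
Bit 0: prefix='0' (no match yet)
Bit 1: prefix='00' -> emit 'e', reset
Bit 2: prefix='1' (no match yet)
Bit 3: prefix='10' -> emit 'i', reset
Bit 4: prefix='1' (no match yet)
Bit 5: prefix='10' -> emit 'i', reset
Bit 6: prefix='0' (no match yet)
Bit 7: prefix='01' -> emit 'l', reset
Bit 8: prefix='0' (no match yet)
Bit 9: prefix='01' -> emit 'l', reset
Bit 10: prefix='0' (no match yet)
Bit 11: prefix='01' -> emit 'l', reset
Bit 12: prefix='1' (no match yet)
Bit 13: prefix='10' -> emit 'i', reset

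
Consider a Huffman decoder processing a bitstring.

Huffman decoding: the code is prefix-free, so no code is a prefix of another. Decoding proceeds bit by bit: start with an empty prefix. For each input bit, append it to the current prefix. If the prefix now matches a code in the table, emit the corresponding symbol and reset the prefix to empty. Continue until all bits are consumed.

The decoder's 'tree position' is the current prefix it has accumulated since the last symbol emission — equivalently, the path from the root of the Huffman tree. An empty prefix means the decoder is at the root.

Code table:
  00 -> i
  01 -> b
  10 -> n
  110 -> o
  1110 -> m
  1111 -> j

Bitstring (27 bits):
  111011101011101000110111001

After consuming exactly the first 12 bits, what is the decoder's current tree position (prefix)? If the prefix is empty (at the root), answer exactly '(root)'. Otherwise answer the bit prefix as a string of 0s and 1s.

Answer: 11

Derivation:
Bit 0: prefix='1' (no match yet)
Bit 1: prefix='11' (no match yet)
Bit 2: prefix='111' (no match yet)
Bit 3: prefix='1110' -> emit 'm', reset
Bit 4: prefix='1' (no match yet)
Bit 5: prefix='11' (no match yet)
Bit 6: prefix='111' (no match yet)
Bit 7: prefix='1110' -> emit 'm', reset
Bit 8: prefix='1' (no match yet)
Bit 9: prefix='10' -> emit 'n', reset
Bit 10: prefix='1' (no match yet)
Bit 11: prefix='11' (no match yet)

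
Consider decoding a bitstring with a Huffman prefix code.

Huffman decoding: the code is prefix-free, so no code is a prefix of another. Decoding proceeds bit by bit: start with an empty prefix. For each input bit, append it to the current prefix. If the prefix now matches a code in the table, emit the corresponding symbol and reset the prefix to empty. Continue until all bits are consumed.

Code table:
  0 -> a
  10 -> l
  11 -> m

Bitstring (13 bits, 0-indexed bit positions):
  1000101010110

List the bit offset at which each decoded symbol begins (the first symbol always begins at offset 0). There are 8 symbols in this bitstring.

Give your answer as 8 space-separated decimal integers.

Answer: 0 2 3 4 6 8 10 12

Derivation:
Bit 0: prefix='1' (no match yet)
Bit 1: prefix='10' -> emit 'l', reset
Bit 2: prefix='0' -> emit 'a', reset
Bit 3: prefix='0' -> emit 'a', reset
Bit 4: prefix='1' (no match yet)
Bit 5: prefix='10' -> emit 'l', reset
Bit 6: prefix='1' (no match yet)
Bit 7: prefix='10' -> emit 'l', reset
Bit 8: prefix='1' (no match yet)
Bit 9: prefix='10' -> emit 'l', reset
Bit 10: prefix='1' (no match yet)
Bit 11: prefix='11' -> emit 'm', reset
Bit 12: prefix='0' -> emit 'a', reset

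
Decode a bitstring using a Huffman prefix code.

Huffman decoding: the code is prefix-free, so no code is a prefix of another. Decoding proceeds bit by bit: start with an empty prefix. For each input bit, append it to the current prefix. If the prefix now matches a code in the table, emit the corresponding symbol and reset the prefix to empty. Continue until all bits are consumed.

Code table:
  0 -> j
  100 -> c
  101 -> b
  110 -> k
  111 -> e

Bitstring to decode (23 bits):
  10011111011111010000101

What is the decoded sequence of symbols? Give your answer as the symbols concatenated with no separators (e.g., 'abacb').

Bit 0: prefix='1' (no match yet)
Bit 1: prefix='10' (no match yet)
Bit 2: prefix='100' -> emit 'c', reset
Bit 3: prefix='1' (no match yet)
Bit 4: prefix='11' (no match yet)
Bit 5: prefix='111' -> emit 'e', reset
Bit 6: prefix='1' (no match yet)
Bit 7: prefix='11' (no match yet)
Bit 8: prefix='110' -> emit 'k', reset
Bit 9: prefix='1' (no match yet)
Bit 10: prefix='11' (no match yet)
Bit 11: prefix='111' -> emit 'e', reset
Bit 12: prefix='1' (no match yet)
Bit 13: prefix='11' (no match yet)
Bit 14: prefix='110' -> emit 'k', reset
Bit 15: prefix='1' (no match yet)
Bit 16: prefix='10' (no match yet)
Bit 17: prefix='100' -> emit 'c', reset
Bit 18: prefix='0' -> emit 'j', reset
Bit 19: prefix='0' -> emit 'j', reset
Bit 20: prefix='1' (no match yet)
Bit 21: prefix='10' (no match yet)
Bit 22: prefix='101' -> emit 'b', reset

Answer: cekekcjjb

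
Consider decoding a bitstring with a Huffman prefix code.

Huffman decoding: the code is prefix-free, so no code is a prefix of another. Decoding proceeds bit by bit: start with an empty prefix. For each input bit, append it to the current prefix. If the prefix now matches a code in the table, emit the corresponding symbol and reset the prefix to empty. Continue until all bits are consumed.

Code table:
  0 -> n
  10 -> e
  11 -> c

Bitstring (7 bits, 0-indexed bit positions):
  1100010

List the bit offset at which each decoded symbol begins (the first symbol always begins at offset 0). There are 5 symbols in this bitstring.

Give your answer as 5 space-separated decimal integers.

Bit 0: prefix='1' (no match yet)
Bit 1: prefix='11' -> emit 'c', reset
Bit 2: prefix='0' -> emit 'n', reset
Bit 3: prefix='0' -> emit 'n', reset
Bit 4: prefix='0' -> emit 'n', reset
Bit 5: prefix='1' (no match yet)
Bit 6: prefix='10' -> emit 'e', reset

Answer: 0 2 3 4 5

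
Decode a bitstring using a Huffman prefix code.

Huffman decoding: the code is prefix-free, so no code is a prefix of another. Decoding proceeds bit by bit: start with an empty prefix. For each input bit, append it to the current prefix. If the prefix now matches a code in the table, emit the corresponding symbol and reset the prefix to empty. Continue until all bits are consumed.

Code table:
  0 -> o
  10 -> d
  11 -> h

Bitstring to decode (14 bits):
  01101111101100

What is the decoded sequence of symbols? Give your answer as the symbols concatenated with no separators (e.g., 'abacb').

Bit 0: prefix='0' -> emit 'o', reset
Bit 1: prefix='1' (no match yet)
Bit 2: prefix='11' -> emit 'h', reset
Bit 3: prefix='0' -> emit 'o', reset
Bit 4: prefix='1' (no match yet)
Bit 5: prefix='11' -> emit 'h', reset
Bit 6: prefix='1' (no match yet)
Bit 7: prefix='11' -> emit 'h', reset
Bit 8: prefix='1' (no match yet)
Bit 9: prefix='10' -> emit 'd', reset
Bit 10: prefix='1' (no match yet)
Bit 11: prefix='11' -> emit 'h', reset
Bit 12: prefix='0' -> emit 'o', reset
Bit 13: prefix='0' -> emit 'o', reset

Answer: ohohhdhoo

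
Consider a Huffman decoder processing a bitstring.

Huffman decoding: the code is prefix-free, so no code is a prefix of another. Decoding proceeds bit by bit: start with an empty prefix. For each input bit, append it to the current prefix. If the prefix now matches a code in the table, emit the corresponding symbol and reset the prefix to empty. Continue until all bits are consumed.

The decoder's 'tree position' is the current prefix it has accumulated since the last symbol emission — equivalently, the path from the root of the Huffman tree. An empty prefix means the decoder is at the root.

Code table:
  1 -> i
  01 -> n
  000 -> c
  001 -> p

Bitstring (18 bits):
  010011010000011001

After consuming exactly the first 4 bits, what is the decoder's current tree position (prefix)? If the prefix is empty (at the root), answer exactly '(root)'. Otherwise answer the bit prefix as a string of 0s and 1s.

Bit 0: prefix='0' (no match yet)
Bit 1: prefix='01' -> emit 'n', reset
Bit 2: prefix='0' (no match yet)
Bit 3: prefix='00' (no match yet)

Answer: 00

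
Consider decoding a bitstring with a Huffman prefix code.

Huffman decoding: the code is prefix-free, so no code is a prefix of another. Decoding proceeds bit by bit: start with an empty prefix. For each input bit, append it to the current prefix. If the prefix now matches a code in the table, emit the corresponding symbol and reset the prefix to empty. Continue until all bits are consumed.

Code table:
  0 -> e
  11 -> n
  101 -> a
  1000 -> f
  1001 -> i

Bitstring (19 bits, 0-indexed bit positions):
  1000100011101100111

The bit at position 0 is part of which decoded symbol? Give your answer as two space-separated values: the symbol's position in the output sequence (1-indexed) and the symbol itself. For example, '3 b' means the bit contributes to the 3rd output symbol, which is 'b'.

Bit 0: prefix='1' (no match yet)
Bit 1: prefix='10' (no match yet)
Bit 2: prefix='100' (no match yet)
Bit 3: prefix='1000' -> emit 'f', reset
Bit 4: prefix='1' (no match yet)

Answer: 1 f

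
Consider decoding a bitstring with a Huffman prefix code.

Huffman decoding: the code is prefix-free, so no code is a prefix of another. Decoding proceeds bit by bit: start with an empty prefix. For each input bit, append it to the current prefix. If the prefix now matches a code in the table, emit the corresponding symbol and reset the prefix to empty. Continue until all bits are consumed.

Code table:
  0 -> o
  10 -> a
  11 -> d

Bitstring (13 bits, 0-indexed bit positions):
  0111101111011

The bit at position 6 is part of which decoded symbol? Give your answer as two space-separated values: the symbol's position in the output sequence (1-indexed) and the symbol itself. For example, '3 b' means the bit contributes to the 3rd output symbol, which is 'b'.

Answer: 5 d

Derivation:
Bit 0: prefix='0' -> emit 'o', reset
Bit 1: prefix='1' (no match yet)
Bit 2: prefix='11' -> emit 'd', reset
Bit 3: prefix='1' (no match yet)
Bit 4: prefix='11' -> emit 'd', reset
Bit 5: prefix='0' -> emit 'o', reset
Bit 6: prefix='1' (no match yet)
Bit 7: prefix='11' -> emit 'd', reset
Bit 8: prefix='1' (no match yet)
Bit 9: prefix='11' -> emit 'd', reset
Bit 10: prefix='0' -> emit 'o', reset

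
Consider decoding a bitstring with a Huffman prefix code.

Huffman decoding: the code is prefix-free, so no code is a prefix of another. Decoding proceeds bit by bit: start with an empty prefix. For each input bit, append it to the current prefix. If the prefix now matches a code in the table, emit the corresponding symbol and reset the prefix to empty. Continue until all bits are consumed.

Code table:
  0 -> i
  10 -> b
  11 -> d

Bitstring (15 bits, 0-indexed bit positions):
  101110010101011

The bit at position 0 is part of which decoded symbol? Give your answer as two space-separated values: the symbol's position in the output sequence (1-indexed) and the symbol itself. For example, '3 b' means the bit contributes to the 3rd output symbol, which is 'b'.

Bit 0: prefix='1' (no match yet)
Bit 1: prefix='10' -> emit 'b', reset
Bit 2: prefix='1' (no match yet)
Bit 3: prefix='11' -> emit 'd', reset
Bit 4: prefix='1' (no match yet)

Answer: 1 b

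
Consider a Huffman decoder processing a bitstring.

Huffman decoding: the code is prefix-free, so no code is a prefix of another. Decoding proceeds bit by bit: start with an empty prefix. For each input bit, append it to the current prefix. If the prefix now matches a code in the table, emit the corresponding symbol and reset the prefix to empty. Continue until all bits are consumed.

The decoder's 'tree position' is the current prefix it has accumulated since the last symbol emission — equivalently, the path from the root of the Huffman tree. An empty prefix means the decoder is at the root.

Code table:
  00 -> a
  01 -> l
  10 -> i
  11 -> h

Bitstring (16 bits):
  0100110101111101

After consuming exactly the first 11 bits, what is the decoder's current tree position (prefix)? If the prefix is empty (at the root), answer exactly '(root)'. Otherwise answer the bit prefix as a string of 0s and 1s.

Bit 0: prefix='0' (no match yet)
Bit 1: prefix='01' -> emit 'l', reset
Bit 2: prefix='0' (no match yet)
Bit 3: prefix='00' -> emit 'a', reset
Bit 4: prefix='1' (no match yet)
Bit 5: prefix='11' -> emit 'h', reset
Bit 6: prefix='0' (no match yet)
Bit 7: prefix='01' -> emit 'l', reset
Bit 8: prefix='0' (no match yet)
Bit 9: prefix='01' -> emit 'l', reset
Bit 10: prefix='1' (no match yet)

Answer: 1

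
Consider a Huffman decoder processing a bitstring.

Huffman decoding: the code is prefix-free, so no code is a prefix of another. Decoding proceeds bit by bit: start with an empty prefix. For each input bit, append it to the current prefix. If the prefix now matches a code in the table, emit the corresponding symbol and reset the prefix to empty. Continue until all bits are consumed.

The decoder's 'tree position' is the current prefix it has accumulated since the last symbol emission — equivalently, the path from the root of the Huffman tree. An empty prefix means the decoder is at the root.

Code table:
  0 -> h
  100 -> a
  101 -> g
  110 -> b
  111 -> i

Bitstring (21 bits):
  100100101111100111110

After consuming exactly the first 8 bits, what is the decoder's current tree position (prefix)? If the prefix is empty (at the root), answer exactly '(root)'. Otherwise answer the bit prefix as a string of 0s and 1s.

Answer: 10

Derivation:
Bit 0: prefix='1' (no match yet)
Bit 1: prefix='10' (no match yet)
Bit 2: prefix='100' -> emit 'a', reset
Bit 3: prefix='1' (no match yet)
Bit 4: prefix='10' (no match yet)
Bit 5: prefix='100' -> emit 'a', reset
Bit 6: prefix='1' (no match yet)
Bit 7: prefix='10' (no match yet)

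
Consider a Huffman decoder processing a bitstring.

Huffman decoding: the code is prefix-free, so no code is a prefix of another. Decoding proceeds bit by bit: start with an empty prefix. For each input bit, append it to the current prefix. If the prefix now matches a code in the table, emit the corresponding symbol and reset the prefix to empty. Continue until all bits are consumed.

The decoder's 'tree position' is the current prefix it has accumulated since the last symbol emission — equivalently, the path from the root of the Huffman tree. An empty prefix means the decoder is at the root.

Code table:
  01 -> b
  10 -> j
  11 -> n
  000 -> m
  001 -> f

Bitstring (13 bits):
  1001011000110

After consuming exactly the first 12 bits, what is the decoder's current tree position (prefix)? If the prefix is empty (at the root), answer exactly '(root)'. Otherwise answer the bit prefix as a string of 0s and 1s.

Bit 0: prefix='1' (no match yet)
Bit 1: prefix='10' -> emit 'j', reset
Bit 2: prefix='0' (no match yet)
Bit 3: prefix='01' -> emit 'b', reset
Bit 4: prefix='0' (no match yet)
Bit 5: prefix='01' -> emit 'b', reset
Bit 6: prefix='1' (no match yet)
Bit 7: prefix='10' -> emit 'j', reset
Bit 8: prefix='0' (no match yet)
Bit 9: prefix='00' (no match yet)
Bit 10: prefix='001' -> emit 'f', reset
Bit 11: prefix='1' (no match yet)

Answer: 1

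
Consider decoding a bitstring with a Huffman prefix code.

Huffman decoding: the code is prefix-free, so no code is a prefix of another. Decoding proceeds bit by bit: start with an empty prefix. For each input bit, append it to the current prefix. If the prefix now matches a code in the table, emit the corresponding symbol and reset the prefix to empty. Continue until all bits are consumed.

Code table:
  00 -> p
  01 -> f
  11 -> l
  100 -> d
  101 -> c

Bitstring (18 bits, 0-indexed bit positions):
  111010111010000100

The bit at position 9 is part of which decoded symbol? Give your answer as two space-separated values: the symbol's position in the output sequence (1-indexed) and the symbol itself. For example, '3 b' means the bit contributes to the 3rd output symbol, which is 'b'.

Bit 0: prefix='1' (no match yet)
Bit 1: prefix='11' -> emit 'l', reset
Bit 2: prefix='1' (no match yet)
Bit 3: prefix='10' (no match yet)
Bit 4: prefix='101' -> emit 'c', reset
Bit 5: prefix='0' (no match yet)
Bit 6: prefix='01' -> emit 'f', reset
Bit 7: prefix='1' (no match yet)
Bit 8: prefix='11' -> emit 'l', reset
Bit 9: prefix='0' (no match yet)
Bit 10: prefix='01' -> emit 'f', reset
Bit 11: prefix='0' (no match yet)
Bit 12: prefix='00' -> emit 'p', reset
Bit 13: prefix='0' (no match yet)

Answer: 5 f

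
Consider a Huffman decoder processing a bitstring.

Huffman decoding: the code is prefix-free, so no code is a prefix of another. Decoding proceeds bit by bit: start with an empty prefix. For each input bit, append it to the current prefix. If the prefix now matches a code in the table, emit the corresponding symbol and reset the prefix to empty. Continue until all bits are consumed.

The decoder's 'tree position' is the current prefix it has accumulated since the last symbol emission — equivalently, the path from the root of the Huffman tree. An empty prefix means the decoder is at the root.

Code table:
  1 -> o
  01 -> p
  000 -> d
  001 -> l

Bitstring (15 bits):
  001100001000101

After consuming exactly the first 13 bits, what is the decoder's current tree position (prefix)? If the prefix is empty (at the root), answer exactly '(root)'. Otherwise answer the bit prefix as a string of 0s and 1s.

Answer: (root)

Derivation:
Bit 0: prefix='0' (no match yet)
Bit 1: prefix='00' (no match yet)
Bit 2: prefix='001' -> emit 'l', reset
Bit 3: prefix='1' -> emit 'o', reset
Bit 4: prefix='0' (no match yet)
Bit 5: prefix='00' (no match yet)
Bit 6: prefix='000' -> emit 'd', reset
Bit 7: prefix='0' (no match yet)
Bit 8: prefix='01' -> emit 'p', reset
Bit 9: prefix='0' (no match yet)
Bit 10: prefix='00' (no match yet)
Bit 11: prefix='000' -> emit 'd', reset
Bit 12: prefix='1' -> emit 'o', reset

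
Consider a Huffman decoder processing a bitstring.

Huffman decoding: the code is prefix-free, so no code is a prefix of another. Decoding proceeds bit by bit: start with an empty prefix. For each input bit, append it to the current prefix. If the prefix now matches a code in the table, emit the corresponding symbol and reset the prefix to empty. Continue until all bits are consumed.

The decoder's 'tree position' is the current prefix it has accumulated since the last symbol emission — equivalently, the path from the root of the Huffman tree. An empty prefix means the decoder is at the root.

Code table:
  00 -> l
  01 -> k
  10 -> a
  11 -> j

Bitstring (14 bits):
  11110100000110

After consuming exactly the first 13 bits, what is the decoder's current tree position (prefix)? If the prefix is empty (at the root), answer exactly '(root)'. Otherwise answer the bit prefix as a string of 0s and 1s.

Answer: 1

Derivation:
Bit 0: prefix='1' (no match yet)
Bit 1: prefix='11' -> emit 'j', reset
Bit 2: prefix='1' (no match yet)
Bit 3: prefix='11' -> emit 'j', reset
Bit 4: prefix='0' (no match yet)
Bit 5: prefix='01' -> emit 'k', reset
Bit 6: prefix='0' (no match yet)
Bit 7: prefix='00' -> emit 'l', reset
Bit 8: prefix='0' (no match yet)
Bit 9: prefix='00' -> emit 'l', reset
Bit 10: prefix='0' (no match yet)
Bit 11: prefix='01' -> emit 'k', reset
Bit 12: prefix='1' (no match yet)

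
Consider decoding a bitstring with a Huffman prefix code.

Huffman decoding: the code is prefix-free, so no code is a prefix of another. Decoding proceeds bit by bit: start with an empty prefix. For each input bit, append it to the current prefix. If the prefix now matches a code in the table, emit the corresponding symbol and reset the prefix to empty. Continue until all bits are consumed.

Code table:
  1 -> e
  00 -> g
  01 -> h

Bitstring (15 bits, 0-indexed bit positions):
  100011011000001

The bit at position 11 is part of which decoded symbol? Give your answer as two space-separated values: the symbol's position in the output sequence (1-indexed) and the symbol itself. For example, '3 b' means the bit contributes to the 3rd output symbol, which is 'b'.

Answer: 8 g

Derivation:
Bit 0: prefix='1' -> emit 'e', reset
Bit 1: prefix='0' (no match yet)
Bit 2: prefix='00' -> emit 'g', reset
Bit 3: prefix='0' (no match yet)
Bit 4: prefix='01' -> emit 'h', reset
Bit 5: prefix='1' -> emit 'e', reset
Bit 6: prefix='0' (no match yet)
Bit 7: prefix='01' -> emit 'h', reset
Bit 8: prefix='1' -> emit 'e', reset
Bit 9: prefix='0' (no match yet)
Bit 10: prefix='00' -> emit 'g', reset
Bit 11: prefix='0' (no match yet)
Bit 12: prefix='00' -> emit 'g', reset
Bit 13: prefix='0' (no match yet)
Bit 14: prefix='01' -> emit 'h', reset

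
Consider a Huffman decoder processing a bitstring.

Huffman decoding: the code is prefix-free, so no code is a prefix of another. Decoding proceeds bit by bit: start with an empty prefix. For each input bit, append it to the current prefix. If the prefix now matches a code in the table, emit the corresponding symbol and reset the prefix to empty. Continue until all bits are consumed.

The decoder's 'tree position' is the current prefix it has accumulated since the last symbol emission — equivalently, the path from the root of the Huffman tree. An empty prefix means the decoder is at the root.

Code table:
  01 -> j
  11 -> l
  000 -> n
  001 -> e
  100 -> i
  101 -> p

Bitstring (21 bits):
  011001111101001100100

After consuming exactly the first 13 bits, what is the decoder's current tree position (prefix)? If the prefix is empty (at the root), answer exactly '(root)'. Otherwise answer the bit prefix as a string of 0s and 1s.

Answer: 0

Derivation:
Bit 0: prefix='0' (no match yet)
Bit 1: prefix='01' -> emit 'j', reset
Bit 2: prefix='1' (no match yet)
Bit 3: prefix='10' (no match yet)
Bit 4: prefix='100' -> emit 'i', reset
Bit 5: prefix='1' (no match yet)
Bit 6: prefix='11' -> emit 'l', reset
Bit 7: prefix='1' (no match yet)
Bit 8: prefix='11' -> emit 'l', reset
Bit 9: prefix='1' (no match yet)
Bit 10: prefix='10' (no match yet)
Bit 11: prefix='101' -> emit 'p', reset
Bit 12: prefix='0' (no match yet)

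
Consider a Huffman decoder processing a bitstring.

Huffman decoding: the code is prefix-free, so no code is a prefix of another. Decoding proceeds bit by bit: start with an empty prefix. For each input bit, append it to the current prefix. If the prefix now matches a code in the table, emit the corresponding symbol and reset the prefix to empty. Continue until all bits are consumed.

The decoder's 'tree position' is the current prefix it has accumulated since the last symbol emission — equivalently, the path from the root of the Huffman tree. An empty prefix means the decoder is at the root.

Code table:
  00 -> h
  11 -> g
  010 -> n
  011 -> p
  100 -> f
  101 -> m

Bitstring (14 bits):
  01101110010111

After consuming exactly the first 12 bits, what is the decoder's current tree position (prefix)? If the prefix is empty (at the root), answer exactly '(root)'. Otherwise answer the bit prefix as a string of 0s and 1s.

Bit 0: prefix='0' (no match yet)
Bit 1: prefix='01' (no match yet)
Bit 2: prefix='011' -> emit 'p', reset
Bit 3: prefix='0' (no match yet)
Bit 4: prefix='01' (no match yet)
Bit 5: prefix='011' -> emit 'p', reset
Bit 6: prefix='1' (no match yet)
Bit 7: prefix='10' (no match yet)
Bit 8: prefix='100' -> emit 'f', reset
Bit 9: prefix='1' (no match yet)
Bit 10: prefix='10' (no match yet)
Bit 11: prefix='101' -> emit 'm', reset

Answer: (root)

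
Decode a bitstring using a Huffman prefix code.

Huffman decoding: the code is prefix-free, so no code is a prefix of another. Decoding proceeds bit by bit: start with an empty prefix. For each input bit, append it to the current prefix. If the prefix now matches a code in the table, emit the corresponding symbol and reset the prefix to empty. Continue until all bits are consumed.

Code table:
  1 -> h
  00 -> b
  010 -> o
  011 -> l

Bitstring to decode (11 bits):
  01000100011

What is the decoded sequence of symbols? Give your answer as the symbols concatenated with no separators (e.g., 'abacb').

Bit 0: prefix='0' (no match yet)
Bit 1: prefix='01' (no match yet)
Bit 2: prefix='010' -> emit 'o', reset
Bit 3: prefix='0' (no match yet)
Bit 4: prefix='00' -> emit 'b', reset
Bit 5: prefix='1' -> emit 'h', reset
Bit 6: prefix='0' (no match yet)
Bit 7: prefix='00' -> emit 'b', reset
Bit 8: prefix='0' (no match yet)
Bit 9: prefix='01' (no match yet)
Bit 10: prefix='011' -> emit 'l', reset

Answer: obhbl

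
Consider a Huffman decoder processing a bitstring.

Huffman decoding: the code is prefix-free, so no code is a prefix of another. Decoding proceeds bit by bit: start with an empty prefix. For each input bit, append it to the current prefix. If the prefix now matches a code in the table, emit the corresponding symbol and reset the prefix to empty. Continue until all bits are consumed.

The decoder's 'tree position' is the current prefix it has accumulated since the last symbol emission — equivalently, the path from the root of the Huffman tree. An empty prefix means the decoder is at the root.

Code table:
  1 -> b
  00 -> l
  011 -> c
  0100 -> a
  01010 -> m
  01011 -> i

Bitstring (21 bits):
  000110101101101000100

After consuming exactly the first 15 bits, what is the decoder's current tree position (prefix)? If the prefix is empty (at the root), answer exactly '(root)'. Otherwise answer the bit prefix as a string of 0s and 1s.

Answer: 01

Derivation:
Bit 0: prefix='0' (no match yet)
Bit 1: prefix='00' -> emit 'l', reset
Bit 2: prefix='0' (no match yet)
Bit 3: prefix='01' (no match yet)
Bit 4: prefix='011' -> emit 'c', reset
Bit 5: prefix='0' (no match yet)
Bit 6: prefix='01' (no match yet)
Bit 7: prefix='010' (no match yet)
Bit 8: prefix='0101' (no match yet)
Bit 9: prefix='01011' -> emit 'i', reset
Bit 10: prefix='0' (no match yet)
Bit 11: prefix='01' (no match yet)
Bit 12: prefix='011' -> emit 'c', reset
Bit 13: prefix='0' (no match yet)
Bit 14: prefix='01' (no match yet)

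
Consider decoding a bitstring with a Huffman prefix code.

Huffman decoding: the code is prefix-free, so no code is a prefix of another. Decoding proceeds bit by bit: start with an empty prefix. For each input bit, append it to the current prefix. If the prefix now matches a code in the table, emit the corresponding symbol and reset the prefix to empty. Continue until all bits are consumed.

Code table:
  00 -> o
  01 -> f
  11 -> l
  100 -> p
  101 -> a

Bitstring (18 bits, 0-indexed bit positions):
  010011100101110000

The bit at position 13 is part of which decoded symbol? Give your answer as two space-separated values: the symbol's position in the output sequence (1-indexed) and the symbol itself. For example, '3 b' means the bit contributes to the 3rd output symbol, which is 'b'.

Bit 0: prefix='0' (no match yet)
Bit 1: prefix='01' -> emit 'f', reset
Bit 2: prefix='0' (no match yet)
Bit 3: prefix='00' -> emit 'o', reset
Bit 4: prefix='1' (no match yet)
Bit 5: prefix='11' -> emit 'l', reset
Bit 6: prefix='1' (no match yet)
Bit 7: prefix='10' (no match yet)
Bit 8: prefix='100' -> emit 'p', reset
Bit 9: prefix='1' (no match yet)
Bit 10: prefix='10' (no match yet)
Bit 11: prefix='101' -> emit 'a', reset
Bit 12: prefix='1' (no match yet)
Bit 13: prefix='11' -> emit 'l', reset
Bit 14: prefix='0' (no match yet)
Bit 15: prefix='00' -> emit 'o', reset
Bit 16: prefix='0' (no match yet)
Bit 17: prefix='00' -> emit 'o', reset

Answer: 6 l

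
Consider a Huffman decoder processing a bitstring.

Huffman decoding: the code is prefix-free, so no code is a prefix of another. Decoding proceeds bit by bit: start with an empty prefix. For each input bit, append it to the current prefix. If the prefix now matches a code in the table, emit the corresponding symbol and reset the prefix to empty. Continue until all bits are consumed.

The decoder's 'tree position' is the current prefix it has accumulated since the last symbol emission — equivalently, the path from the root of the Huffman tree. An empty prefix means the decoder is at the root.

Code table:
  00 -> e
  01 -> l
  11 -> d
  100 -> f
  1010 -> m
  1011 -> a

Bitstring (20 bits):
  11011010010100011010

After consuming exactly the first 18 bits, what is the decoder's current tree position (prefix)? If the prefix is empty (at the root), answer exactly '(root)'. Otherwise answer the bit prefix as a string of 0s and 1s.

Bit 0: prefix='1' (no match yet)
Bit 1: prefix='11' -> emit 'd', reset
Bit 2: prefix='0' (no match yet)
Bit 3: prefix='01' -> emit 'l', reset
Bit 4: prefix='1' (no match yet)
Bit 5: prefix='10' (no match yet)
Bit 6: prefix='101' (no match yet)
Bit 7: prefix='1010' -> emit 'm', reset
Bit 8: prefix='0' (no match yet)
Bit 9: prefix='01' -> emit 'l', reset
Bit 10: prefix='0' (no match yet)
Bit 11: prefix='01' -> emit 'l', reset
Bit 12: prefix='0' (no match yet)
Bit 13: prefix='00' -> emit 'e', reset
Bit 14: prefix='0' (no match yet)
Bit 15: prefix='01' -> emit 'l', reset
Bit 16: prefix='1' (no match yet)
Bit 17: prefix='10' (no match yet)

Answer: 10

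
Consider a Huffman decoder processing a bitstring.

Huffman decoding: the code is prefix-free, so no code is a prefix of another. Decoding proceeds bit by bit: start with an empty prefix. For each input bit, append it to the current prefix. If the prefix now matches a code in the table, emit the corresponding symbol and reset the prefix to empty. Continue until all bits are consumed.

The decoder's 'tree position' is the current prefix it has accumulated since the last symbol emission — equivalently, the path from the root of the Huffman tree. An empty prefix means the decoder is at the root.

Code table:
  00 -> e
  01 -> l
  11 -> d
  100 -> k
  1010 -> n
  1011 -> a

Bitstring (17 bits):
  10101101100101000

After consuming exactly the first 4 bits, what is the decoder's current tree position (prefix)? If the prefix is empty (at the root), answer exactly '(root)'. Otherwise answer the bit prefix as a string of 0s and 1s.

Answer: (root)

Derivation:
Bit 0: prefix='1' (no match yet)
Bit 1: prefix='10' (no match yet)
Bit 2: prefix='101' (no match yet)
Bit 3: prefix='1010' -> emit 'n', reset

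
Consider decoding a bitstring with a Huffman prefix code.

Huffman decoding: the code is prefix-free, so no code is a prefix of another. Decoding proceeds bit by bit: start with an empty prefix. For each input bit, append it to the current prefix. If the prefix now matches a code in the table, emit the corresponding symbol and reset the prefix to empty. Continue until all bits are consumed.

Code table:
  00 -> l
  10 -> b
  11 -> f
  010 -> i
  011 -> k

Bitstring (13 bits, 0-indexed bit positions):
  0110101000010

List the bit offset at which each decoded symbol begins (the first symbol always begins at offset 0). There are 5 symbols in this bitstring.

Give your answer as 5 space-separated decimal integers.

Bit 0: prefix='0' (no match yet)
Bit 1: prefix='01' (no match yet)
Bit 2: prefix='011' -> emit 'k', reset
Bit 3: prefix='0' (no match yet)
Bit 4: prefix='01' (no match yet)
Bit 5: prefix='010' -> emit 'i', reset
Bit 6: prefix='1' (no match yet)
Bit 7: prefix='10' -> emit 'b', reset
Bit 8: prefix='0' (no match yet)
Bit 9: prefix='00' -> emit 'l', reset
Bit 10: prefix='0' (no match yet)
Bit 11: prefix='01' (no match yet)
Bit 12: prefix='010' -> emit 'i', reset

Answer: 0 3 6 8 10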